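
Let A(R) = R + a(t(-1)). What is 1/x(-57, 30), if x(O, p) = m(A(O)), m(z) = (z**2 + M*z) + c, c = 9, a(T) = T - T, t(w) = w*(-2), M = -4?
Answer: 1/3486 ≈ 0.00028686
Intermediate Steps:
t(w) = -2*w
a(T) = 0
A(R) = R (A(R) = R + 0 = R)
m(z) = 9 + z**2 - 4*z (m(z) = (z**2 - 4*z) + 9 = 9 + z**2 - 4*z)
x(O, p) = 9 + O**2 - 4*O
1/x(-57, 30) = 1/(9 + (-57)**2 - 4*(-57)) = 1/(9 + 3249 + 228) = 1/3486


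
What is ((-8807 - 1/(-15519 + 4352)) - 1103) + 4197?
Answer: -63797070/11167 ≈ -5713.0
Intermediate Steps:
((-8807 - 1/(-15519 + 4352)) - 1103) + 4197 = ((-8807 - 1/(-11167)) - 1103) + 4197 = ((-8807 - 1*(-1/11167)) - 1103) + 4197 = ((-8807 + 1/11167) - 1103) + 4197 = (-98347768/11167 - 1103) + 4197 = -110664969/11167 + 4197 = -63797070/11167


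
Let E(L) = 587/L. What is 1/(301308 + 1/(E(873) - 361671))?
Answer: 315738196/95134444359495 ≈ 3.3189e-6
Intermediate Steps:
1/(301308 + 1/(E(873) - 361671)) = 1/(301308 + 1/(587/873 - 361671)) = 1/(301308 + 1/(-315738196/873)) = 1/(301308 - 873/315738196) = 1/(95134444359495/315738196) = 315738196/95134444359495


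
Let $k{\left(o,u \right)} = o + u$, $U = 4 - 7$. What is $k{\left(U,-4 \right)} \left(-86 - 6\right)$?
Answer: $644$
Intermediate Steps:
$U = -3$ ($U = 4 - 7 = -3$)
$k{\left(U,-4 \right)} \left(-86 - 6\right) = \left(-3 - 4\right) \left(-86 - 6\right) = \left(-7\right) \left(-92\right) = 644$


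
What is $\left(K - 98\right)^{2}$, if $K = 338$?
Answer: $57600$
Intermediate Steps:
$\left(K - 98\right)^{2} = \left(338 - 98\right)^{2} = 240^{2} = 57600$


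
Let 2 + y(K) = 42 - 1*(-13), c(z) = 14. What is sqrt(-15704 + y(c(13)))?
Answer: 3*I*sqrt(1739) ≈ 125.1*I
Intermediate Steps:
y(K) = 53 (y(K) = -2 + (42 - 1*(-13)) = -2 + (42 + 13) = -2 + 55 = 53)
sqrt(-15704 + y(c(13))) = sqrt(-15704 + 53) = sqrt(-15651) = 3*I*sqrt(1739)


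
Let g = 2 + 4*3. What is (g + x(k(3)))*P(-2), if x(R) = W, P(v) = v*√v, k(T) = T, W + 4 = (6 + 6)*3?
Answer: -92*I*√2 ≈ -130.11*I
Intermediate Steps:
W = 32 (W = -4 + (6 + 6)*3 = -4 + 12*3 = -4 + 36 = 32)
P(v) = v^(3/2)
x(R) = 32
g = 14 (g = 2 + 12 = 14)
(g + x(k(3)))*P(-2) = (14 + 32)*(-2)^(3/2) = 46*(-2*I*√2) = -92*I*√2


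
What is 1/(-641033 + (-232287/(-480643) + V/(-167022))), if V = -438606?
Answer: -4459886397/2858920489509047 ≈ -1.5600e-6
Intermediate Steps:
1/(-641033 + (-232287/(-480643) + V/(-167022))) = 1/(-641033 + (-232287/(-480643) - 438606/(-167022))) = 1/(-641033 + (-232287*(-1/480643) - 438606*(-1/167022))) = 1/(-641033 + (232287/480643 + 24367/9279)) = 1/(-641033 + 13867219054/4459886397) = 1/(-2858920489509047/4459886397) = -4459886397/2858920489509047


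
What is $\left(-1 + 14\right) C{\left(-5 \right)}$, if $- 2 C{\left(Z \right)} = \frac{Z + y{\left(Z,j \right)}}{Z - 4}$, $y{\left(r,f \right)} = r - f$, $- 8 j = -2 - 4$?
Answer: $- \frac{559}{72} \approx -7.7639$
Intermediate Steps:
$j = \frac{3}{4}$ ($j = - \frac{-2 - 4}{8} = \left(- \frac{1}{8}\right) \left(-6\right) = \frac{3}{4} \approx 0.75$)
$C{\left(Z \right)} = - \frac{- \frac{3}{4} + 2 Z}{2 \left(-4 + Z\right)}$ ($C{\left(Z \right)} = - \frac{\left(Z + \left(Z - \frac{3}{4}\right)\right) \frac{1}{Z - 4}}{2} = - \frac{\left(Z + \left(Z - \frac{3}{4}\right)\right) \frac{1}{-4 + Z}}{2} = - \frac{\left(Z + \left(- \frac{3}{4} + Z\right)\right) \frac{1}{-4 + Z}}{2} = - \frac{\left(- \frac{3}{4} + 2 Z\right) \frac{1}{-4 + Z}}{2} = - \frac{\frac{1}{-4 + Z} \left(- \frac{3}{4} + 2 Z\right)}{2} = - \frac{- \frac{3}{4} + 2 Z}{2 \left(-4 + Z\right)}$)
$\left(-1 + 14\right) C{\left(-5 \right)} = \left(-1 + 14\right) \frac{\frac{3}{8} - -5}{-4 - 5} = 13 \frac{\frac{3}{8} + 5}{-9} = 13 \left(\left(- \frac{1}{9}\right) \frac{43}{8}\right) = 13 \left(- \frac{43}{72}\right) = - \frac{559}{72}$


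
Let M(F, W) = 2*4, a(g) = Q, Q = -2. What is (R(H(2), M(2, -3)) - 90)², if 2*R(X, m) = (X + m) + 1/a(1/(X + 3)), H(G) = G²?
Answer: 113569/16 ≈ 7098.1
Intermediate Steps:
a(g) = -2
M(F, W) = 8
R(X, m) = -¼ + X/2 + m/2 (R(X, m) = ((X + m) + 1/(-2))/2 = ((X + m) - ½)/2 = (-½ + X + m)/2 = -¼ + X/2 + m/2)
(R(H(2), M(2, -3)) - 90)² = ((-¼ + (½)*2² + (½)*8) - 90)² = ((-¼ + (½)*4 + 4) - 90)² = ((-¼ + 2 + 4) - 90)² = (23/4 - 90)² = (-337/4)² = 113569/16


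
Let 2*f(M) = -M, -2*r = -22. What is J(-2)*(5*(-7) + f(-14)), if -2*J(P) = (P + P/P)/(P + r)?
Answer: -14/9 ≈ -1.5556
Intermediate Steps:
r = 11 (r = -½*(-22) = 11)
f(M) = -M/2 (f(M) = (-M)/2 = -M/2)
J(P) = -(1 + P)/(2*(11 + P)) (J(P) = -(P + P/P)/(2*(P + 11)) = -(P + 1)/(2*(11 + P)) = -(1 + P)/(2*(11 + P)))
J(-2)*(5*(-7) + f(-14)) = ((-1 - 1*(-2))/(2*(11 - 2)))*(5*(-7) - ½*(-14)) = ((½)*(-1 + 2)/9)*(-35 + 7) = ((½)*(⅑)*1)*(-28) = (1/18)*(-28) = -14/9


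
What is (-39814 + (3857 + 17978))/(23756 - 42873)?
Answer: 17979/19117 ≈ 0.94047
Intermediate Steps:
(-39814 + (3857 + 17978))/(23756 - 42873) = (-39814 + 21835)/(-19117) = -17979*(-1/19117) = 17979/19117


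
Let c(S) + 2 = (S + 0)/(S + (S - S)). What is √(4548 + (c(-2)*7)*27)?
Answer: √4359 ≈ 66.023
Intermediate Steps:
c(S) = -1 (c(S) = -2 + (S + 0)/(S + (S - S)) = -2 + S/(S + 0) = -2 + S/S = -2 + 1 = -1)
√(4548 + (c(-2)*7)*27) = √(4548 - 1*7*27) = √(4548 - 7*27) = √(4548 - 189) = √4359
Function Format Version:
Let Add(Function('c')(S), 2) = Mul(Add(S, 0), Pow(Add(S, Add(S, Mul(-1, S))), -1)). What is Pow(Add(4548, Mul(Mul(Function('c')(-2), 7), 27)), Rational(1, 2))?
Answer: Pow(4359, Rational(1, 2)) ≈ 66.023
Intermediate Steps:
Function('c')(S) = -1 (Function('c')(S) = Add(-2, Mul(Add(S, 0), Pow(Add(S, Add(S, Mul(-1, S))), -1))) = Add(-2, Mul(S, Pow(Add(S, 0), -1))) = Add(-2, Mul(S, Pow(S, -1))) = Add(-2, 1) = -1)
Pow(Add(4548, Mul(Mul(Function('c')(-2), 7), 27)), Rational(1, 2)) = Pow(Add(4548, Mul(Mul(-1, 7), 27)), Rational(1, 2)) = Pow(Add(4548, Mul(-7, 27)), Rational(1, 2)) = Pow(Add(4548, -189), Rational(1, 2)) = Pow(4359, Rational(1, 2))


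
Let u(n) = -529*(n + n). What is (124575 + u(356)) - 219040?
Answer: -471113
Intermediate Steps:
u(n) = -1058*n
(124575 + u(356)) - 219040 = (124575 - 1058*356) - 219040 = (124575 - 376648) - 219040 = -252073 - 219040 = -471113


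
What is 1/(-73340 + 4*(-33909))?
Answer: -1/208976 ≈ -4.7852e-6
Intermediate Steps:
1/(-73340 + 4*(-33909)) = 1/(-73340 - 135636) = 1/(-208976) = -1/208976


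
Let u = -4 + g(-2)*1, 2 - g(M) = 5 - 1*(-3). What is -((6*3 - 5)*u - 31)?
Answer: 161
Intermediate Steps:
g(M) = -6 (g(M) = 2 - (5 - 1*(-3)) = 2 - (5 + 3) = 2 - 1*8 = 2 - 8 = -6)
u = -10 (u = -4 - 6*1 = -4 - 6 = -10)
-((6*3 - 5)*u - 31) = -((6*3 - 5)*(-10) - 31) = -((18 - 5)*(-10) - 31) = -(13*(-10) - 31) = -(-130 - 31) = -1*(-161) = 161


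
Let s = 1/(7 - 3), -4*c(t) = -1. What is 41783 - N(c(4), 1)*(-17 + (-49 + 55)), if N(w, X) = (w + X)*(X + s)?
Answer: 668803/16 ≈ 41800.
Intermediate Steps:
c(t) = 1/4 (c(t) = -1/4*(-1) = 1/4)
s = 1/4 ≈ 0.25000
N(w, X) = (1/4 + X)*(X + w) (N(w, X) = (w + X)*(X + 1/4) = (X + w)*(1/4 + X) = (1/4 + X)*(X + w))
41783 - N(c(4), 1)*(-17 + (-49 + 55)) = 41783 - (1**2 + (1/4)*1 + (1/4)*(1/4) + 1*(1/4))*(-17 + (-49 + 55)) = 41783 - (1 + 1/4 + 1/16 + 1/4)*(-17 + 6) = 41783 - 25*(-11)/16 = 41783 - 1*(-275/16) = 41783 + 275/16 = 668803/16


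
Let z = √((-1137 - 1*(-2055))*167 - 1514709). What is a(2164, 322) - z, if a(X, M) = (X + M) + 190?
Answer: 2676 - 3*I*√151267 ≈ 2676.0 - 1166.8*I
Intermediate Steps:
a(X, M) = 190 + M + X (a(X, M) = (M + X) + 190 = 190 + M + X)
z = 3*I*√151267 (z = √((-1137 + 2055)*167 - 1514709) = √(918*167 - 1514709) = √(153306 - 1514709) = √(-1361403) = 3*I*√151267 ≈ 1166.8*I)
a(2164, 322) - z = (190 + 322 + 2164) - 3*I*√151267 = 2676 - 3*I*√151267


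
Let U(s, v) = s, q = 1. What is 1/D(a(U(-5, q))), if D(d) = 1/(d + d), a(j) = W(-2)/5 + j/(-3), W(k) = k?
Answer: 38/15 ≈ 2.5333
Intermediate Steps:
a(j) = -⅖ - j/3 (a(j) = -2/5 + j/(-3) = -2*⅕ + j*(-⅓) = -⅖ - j/3)
D(d) = 1/(2*d)
1/D(a(U(-5, q))) = 1/(1/(2*(-⅖ - ⅓*(-5)))) = 1/(1/(2*(-⅖ + 5/3))) = 1/(1/(2*(19/15))) = 1/((½)*(15/19)) = 1/(15/38) = 38/15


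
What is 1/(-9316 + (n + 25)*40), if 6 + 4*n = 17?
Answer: -1/8206 ≈ -0.00012186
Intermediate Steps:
n = 11/4 (n = -3/2 + (1/4)*17 = -3/2 + 17/4 = 11/4 ≈ 2.7500)
1/(-9316 + (n + 25)*40) = 1/(-9316 + (11/4 + 25)*40) = 1/(-9316 + (111/4)*40) = 1/(-9316 + 1110) = 1/(-8206) = -1/8206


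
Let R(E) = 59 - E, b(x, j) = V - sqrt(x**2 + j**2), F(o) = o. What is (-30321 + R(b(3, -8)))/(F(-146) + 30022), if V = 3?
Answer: -30265/29876 + sqrt(73)/29876 ≈ -1.0127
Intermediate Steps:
b(x, j) = 3 - sqrt(j**2 + x**2) (b(x, j) = 3 - sqrt(x**2 + j**2) = 3 - sqrt(j**2 + x**2))
(-30321 + R(b(3, -8)))/(F(-146) + 30022) = (-30321 + (59 - (3 - sqrt((-8)**2 + 3**2))))/(-146 + 30022) = (-30321 + (59 - (3 - sqrt(64 + 9))))/29876 = (-30321 + (59 - (3 - sqrt(73))))*(1/29876) = (-30321 + (59 + (-3 + sqrt(73))))*(1/29876) = (-30321 + (56 + sqrt(73)))*(1/29876) = (-30265 + sqrt(73))*(1/29876) = -30265/29876 + sqrt(73)/29876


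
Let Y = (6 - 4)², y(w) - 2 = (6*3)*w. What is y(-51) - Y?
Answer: -920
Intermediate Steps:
y(w) = 2 + 18*w (y(w) = 2 + (6*3)*w = 2 + 18*w)
Y = 4 (Y = 2² = 4)
y(-51) - Y = (2 + 18*(-51)) - 1*4 = (2 - 918) - 4 = -916 - 4 = -920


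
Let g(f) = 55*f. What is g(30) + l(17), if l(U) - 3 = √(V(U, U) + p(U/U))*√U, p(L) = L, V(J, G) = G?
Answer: 1653 + 3*√34 ≈ 1670.5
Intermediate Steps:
l(U) = 3 + √U*√(1 + U) (l(U) = 3 + √(U + U/U)*√U = 3 + √(U + 1)*√U = 3 + √(1 + U)*√U = 3 + √U*√(1 + U))
g(30) + l(17) = 55*30 + (3 + √17*√(1 + 17)) = 1650 + (3 + √17*√18) = 1650 + (3 + √17*(3*√2)) = 1650 + (3 + 3*√34) = 1653 + 3*√34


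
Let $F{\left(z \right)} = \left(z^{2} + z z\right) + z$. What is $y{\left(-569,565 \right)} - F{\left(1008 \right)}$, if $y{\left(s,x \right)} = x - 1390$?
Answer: $-2033961$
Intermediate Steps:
$y{\left(s,x \right)} = -1390 + x$
$F{\left(z \right)} = z + 2 z^{2}$ ($F{\left(z \right)} = \left(z^{2} + z^{2}\right) + z = 2 z^{2} + z = z + 2 z^{2}$)
$y{\left(-569,565 \right)} - F{\left(1008 \right)} = \left(-1390 + 565\right) - 1008 \left(1 + 2 \cdot 1008\right) = -825 - 1008 \left(1 + 2016\right) = -825 - 1008 \cdot 2017 = -825 - 2033136 = -2033961$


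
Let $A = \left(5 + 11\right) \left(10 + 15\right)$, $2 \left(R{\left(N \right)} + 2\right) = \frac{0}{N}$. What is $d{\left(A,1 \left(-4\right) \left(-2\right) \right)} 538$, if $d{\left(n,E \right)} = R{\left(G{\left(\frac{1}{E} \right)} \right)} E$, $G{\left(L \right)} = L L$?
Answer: $-8608$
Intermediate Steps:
$G{\left(L \right)} = L^{2}$
$R{\left(N \right)} = -2$ ($R{\left(N \right)} = -2 + \frac{0 \frac{1}{N}}{2} = -2 + \frac{1}{2} \cdot 0 = -2 + 0 = -2$)
$A = 400$ ($A = 16 \cdot 25 = 400$)
$d{\left(n,E \right)} = - 2 E$
$d{\left(A,1 \left(-4\right) \left(-2\right) \right)} 538 = - 2 \cdot 1 \left(-4\right) \left(-2\right) 538 = - 2 \left(\left(-4\right) \left(-2\right)\right) 538 = \left(-2\right) 8 \cdot 538 = \left(-16\right) 538 = -8608$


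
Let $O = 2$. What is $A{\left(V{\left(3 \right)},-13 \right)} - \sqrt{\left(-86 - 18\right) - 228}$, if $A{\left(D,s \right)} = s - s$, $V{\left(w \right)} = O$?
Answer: $- 2 i \sqrt{83} \approx - 18.221 i$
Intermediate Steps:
$V{\left(w \right)} = 2$
$A{\left(D,s \right)} = 0$
$A{\left(V{\left(3 \right)},-13 \right)} - \sqrt{\left(-86 - 18\right) - 228} = 0 - \sqrt{\left(-86 - 18\right) - 228} = 0 - \sqrt{-104 - 228} = 0 - \sqrt{-332} = 0 - 2 i \sqrt{83} = - 2 i \sqrt{83}$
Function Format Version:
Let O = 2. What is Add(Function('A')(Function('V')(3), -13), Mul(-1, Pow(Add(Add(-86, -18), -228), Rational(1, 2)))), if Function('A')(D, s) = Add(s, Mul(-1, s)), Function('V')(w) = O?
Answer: Mul(-2, I, Pow(83, Rational(1, 2))) ≈ Mul(-18.221, I)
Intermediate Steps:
Function('V')(w) = 2
Function('A')(D, s) = 0
Add(Function('A')(Function('V')(3), -13), Mul(-1, Pow(Add(Add(-86, -18), -228), Rational(1, 2)))) = Add(0, Mul(-1, Pow(Add(Add(-86, -18), -228), Rational(1, 2)))) = Add(0, Mul(-1, Pow(Add(-104, -228), Rational(1, 2)))) = Add(0, Mul(-1, Pow(-332, Rational(1, 2)))) = Add(0, Mul(-1, Mul(2, I, Pow(83, Rational(1, 2))))) = Add(0, Mul(-2, I, Pow(83, Rational(1, 2)))) = Mul(-2, I, Pow(83, Rational(1, 2)))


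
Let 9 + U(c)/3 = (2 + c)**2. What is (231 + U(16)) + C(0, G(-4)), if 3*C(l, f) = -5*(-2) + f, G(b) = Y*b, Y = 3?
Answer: 3526/3 ≈ 1175.3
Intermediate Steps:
G(b) = 3*b
U(c) = -27 + 3*(2 + c)**2
C(l, f) = 10/3 + f/3 (C(l, f) = (-5*(-2) + f)/3 = (10 + f)/3 = 10/3 + f/3)
(231 + U(16)) + C(0, G(-4)) = (231 + (-27 + 3*(2 + 16)**2)) + (10/3 + (3*(-4))/3) = (231 + (-27 + 3*18**2)) + (10/3 + (1/3)*(-12)) = (231 + (-27 + 3*324)) + (10/3 - 4) = (231 + (-27 + 972)) - 2/3 = (231 + 945) - 2/3 = 1176 - 2/3 = 3526/3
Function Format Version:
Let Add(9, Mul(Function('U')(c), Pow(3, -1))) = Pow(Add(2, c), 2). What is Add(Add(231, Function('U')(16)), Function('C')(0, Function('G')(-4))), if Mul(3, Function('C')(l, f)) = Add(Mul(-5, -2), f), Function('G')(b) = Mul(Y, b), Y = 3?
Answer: Rational(3526, 3) ≈ 1175.3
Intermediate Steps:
Function('G')(b) = Mul(3, b)
Function('U')(c) = Add(-27, Mul(3, Pow(Add(2, c), 2)))
Function('C')(l, f) = Add(Rational(10, 3), Mul(Rational(1, 3), f)) (Function('C')(l, f) = Mul(Rational(1, 3), Add(Mul(-5, -2), f)) = Mul(Rational(1, 3), Add(10, f)) = Add(Rational(10, 3), Mul(Rational(1, 3), f)))
Add(Add(231, Function('U')(16)), Function('C')(0, Function('G')(-4))) = Add(Add(231, Add(-27, Mul(3, Pow(Add(2, 16), 2)))), Add(Rational(10, 3), Mul(Rational(1, 3), Mul(3, -4)))) = Add(Add(231, Add(-27, Mul(3, Pow(18, 2)))), Add(Rational(10, 3), Mul(Rational(1, 3), -12))) = Add(Add(231, Add(-27, Mul(3, 324))), Add(Rational(10, 3), -4)) = Add(Add(231, Add(-27, 972)), Rational(-2, 3)) = Add(Add(231, 945), Rational(-2, 3)) = Add(1176, Rational(-2, 3)) = Rational(3526, 3)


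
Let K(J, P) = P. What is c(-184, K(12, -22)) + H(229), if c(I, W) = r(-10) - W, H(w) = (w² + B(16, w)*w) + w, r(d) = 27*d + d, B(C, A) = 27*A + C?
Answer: 1471983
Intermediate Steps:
B(C, A) = C + 27*A
r(d) = 28*d
H(w) = w + w² + w*(16 + 27*w) (H(w) = (w² + (16 + 27*w)*w) + w = (w² + w*(16 + 27*w)) + w = w + w² + w*(16 + 27*w))
c(I, W) = -280 - W (c(I, W) = 28*(-10) - W = -280 - W)
c(-184, K(12, -22)) + H(229) = (-280 - 1*(-22)) + 229*(17 + 28*229) = (-280 + 22) + 229*(17 + 6412) = -258 + 229*6429 = -258 + 1472241 = 1471983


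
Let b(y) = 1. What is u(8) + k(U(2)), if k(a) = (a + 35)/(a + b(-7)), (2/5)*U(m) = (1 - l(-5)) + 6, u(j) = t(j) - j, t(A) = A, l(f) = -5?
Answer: 65/31 ≈ 2.0968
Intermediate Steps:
u(j) = 0 (u(j) = j - j = 0)
U(m) = 30 (U(m) = 5*((1 - 1*(-5)) + 6)/2 = 5*((1 + 5) + 6)/2 = 5*(6 + 6)/2 = (5/2)*12 = 30)
k(a) = (35 + a)/(1 + a) (k(a) = (a + 35)/(a + 1) = (35 + a)/(1 + a))
u(8) + k(U(2)) = 0 + (35 + 30)/(1 + 30) = 0 + 65/31 = 65/31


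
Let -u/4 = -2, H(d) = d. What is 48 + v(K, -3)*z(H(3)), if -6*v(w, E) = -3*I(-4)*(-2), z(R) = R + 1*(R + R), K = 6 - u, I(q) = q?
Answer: 84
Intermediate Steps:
u = 8 (u = -4*(-2) = 8)
K = -2 (K = 6 - 1*8 = 6 - 8 = -2)
z(R) = 3*R (z(R) = R + 1*(2*R) = R + 2*R = 3*R)
v(w, E) = 4 (v(w, E) = -(-3*(-4))*(-2)/6 = -2*(-2) = -⅙*(-24) = 4)
48 + v(K, -3)*z(H(3)) = 48 + 4*(3*3) = 48 + 4*9 = 48 + 36 = 84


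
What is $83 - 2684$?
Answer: $-2601$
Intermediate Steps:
$83 - 2684 = -2601$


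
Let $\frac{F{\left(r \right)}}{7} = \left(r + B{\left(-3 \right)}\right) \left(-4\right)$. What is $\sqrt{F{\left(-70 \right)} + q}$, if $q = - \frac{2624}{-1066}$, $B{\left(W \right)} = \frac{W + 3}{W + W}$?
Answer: $\frac{2 \sqrt{82914}}{13} \approx 44.3$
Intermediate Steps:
$B{\left(W \right)} = \frac{3 + W}{2 W}$
$q = \frac{32}{13}$ ($q = \left(-2624\right) \left(- \frac{1}{1066}\right) = \frac{32}{13} \approx 2.4615$)
$F{\left(r \right)} = - 28 r$ ($F{\left(r \right)} = 7 \left(r + \frac{3 - 3}{2 \left(-3\right)}\right) \left(-4\right) = 7 \left(r + \frac{1}{2} \left(- \frac{1}{3}\right) 0\right) \left(-4\right) = 7 \left(r + 0\right) \left(-4\right) = 7 r \left(-4\right) = 7 \left(- 4 r\right) = - 28 r$)
$\sqrt{F{\left(-70 \right)} + q} = \sqrt{\left(-28\right) \left(-70\right) + \frac{32}{13}} = \sqrt{1960 + \frac{32}{13}} = \sqrt{\frac{25512}{13}} = \frac{2 \sqrt{82914}}{13}$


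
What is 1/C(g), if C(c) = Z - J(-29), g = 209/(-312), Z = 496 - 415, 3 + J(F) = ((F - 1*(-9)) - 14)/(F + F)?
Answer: 29/2419 ≈ 0.011988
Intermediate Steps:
J(F) = -3 + (-5 + F)/(2*F) (J(F) = -3 + ((F - 1*(-9)) - 14)/(F + F) = -3 + ((F + 9) - 14)/((2*F)) = -3 + ((9 + F) - 14)*(1/(2*F)) = -3 + (-5 + F)*(1/(2*F)) = -3 + (-5 + F)/(2*F))
Z = 81
g = -209/312 (g = 209*(-1/312) = -209/312 ≈ -0.66987)
C(c) = 2419/29 (C(c) = 81 - 5*(-1 - 1*(-29))/(2*(-29)) = 81 - 5*(-1)*(-1 + 29)/(2*29) = 81 - 5*(-1)*28/(2*29) = 81 - 1*(-70/29) = 81 + 70/29 = 2419/29)
1/C(g) = 1/(2419/29) = 29/2419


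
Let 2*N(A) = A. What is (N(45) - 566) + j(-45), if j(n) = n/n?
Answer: -1085/2 ≈ -542.50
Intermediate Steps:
j(n) = 1
N(A) = A/2
(N(45) - 566) + j(-45) = ((½)*45 - 566) + 1 = (45/2 - 566) + 1 = -1087/2 + 1 = -1085/2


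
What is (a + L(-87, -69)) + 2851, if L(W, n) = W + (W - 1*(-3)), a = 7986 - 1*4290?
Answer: 6376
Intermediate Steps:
a = 3696 (a = 7986 - 4290 = 3696)
L(W, n) = 3 + 2*W (L(W, n) = W + (W + 3) = W + (3 + W) = 3 + 2*W)
(a + L(-87, -69)) + 2851 = (3696 + (3 + 2*(-87))) + 2851 = (3696 + (3 - 174)) + 2851 = (3696 - 171) + 2851 = 3525 + 2851 = 6376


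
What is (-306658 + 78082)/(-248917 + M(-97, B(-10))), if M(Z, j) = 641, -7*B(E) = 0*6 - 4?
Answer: 57144/62069 ≈ 0.92065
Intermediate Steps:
B(E) = 4/7 (B(E) = -(0*6 - 4)/7 = -(0 - 4)/7 = -1/7*(-4) = 4/7)
(-306658 + 78082)/(-248917 + M(-97, B(-10))) = (-306658 + 78082)/(-248917 + 641) = -228576/(-248276) = -228576*(-1/248276) = 57144/62069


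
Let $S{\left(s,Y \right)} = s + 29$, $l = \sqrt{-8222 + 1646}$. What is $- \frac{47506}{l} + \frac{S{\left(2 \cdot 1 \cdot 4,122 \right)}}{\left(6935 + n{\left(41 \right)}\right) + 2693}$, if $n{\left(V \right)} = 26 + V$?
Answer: $\frac{37}{9695} + \frac{23753 i \sqrt{411}}{822} \approx 0.0038164 + 585.82 i$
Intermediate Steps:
$l = 4 i \sqrt{411}$ ($l = \sqrt{-6576} = 4 i \sqrt{411} \approx 81.093 i$)
$S{\left(s,Y \right)} = 29 + s$
$- \frac{47506}{l} + \frac{S{\left(2 \cdot 1 \cdot 4,122 \right)}}{\left(6935 + n{\left(41 \right)}\right) + 2693} = - \frac{47506}{4 i \sqrt{411}} + \frac{29 + 2 \cdot 1 \cdot 4}{\left(6935 + \left(26 + 41\right)\right) + 2693} = - 47506 \left(- \frac{i \sqrt{411}}{1644}\right) + \frac{29 + 2 \cdot 4}{\left(6935 + 67\right) + 2693} = \frac{23753 i \sqrt{411}}{822} + \frac{29 + 8}{7002 + 2693} = \frac{23753 i \sqrt{411}}{822} + \frac{37}{9695} = \frac{37}{9695} + \frac{23753 i \sqrt{411}}{822}$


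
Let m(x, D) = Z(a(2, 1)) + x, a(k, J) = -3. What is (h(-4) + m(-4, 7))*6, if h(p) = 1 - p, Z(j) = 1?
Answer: 12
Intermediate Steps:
m(x, D) = 1 + x
(h(-4) + m(-4, 7))*6 = ((1 - 1*(-4)) + (1 - 4))*6 = ((1 + 4) - 3)*6 = (5 - 3)*6 = 2*6 = 12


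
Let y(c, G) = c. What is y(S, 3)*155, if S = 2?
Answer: 310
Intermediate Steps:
y(S, 3)*155 = 2*155 = 310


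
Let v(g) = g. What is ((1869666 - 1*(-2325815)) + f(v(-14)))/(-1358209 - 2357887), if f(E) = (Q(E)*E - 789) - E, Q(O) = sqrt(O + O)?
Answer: -110387/97792 + 7*I*sqrt(7)/929024 ≈ -1.1288 + 1.9935e-5*I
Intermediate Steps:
Q(O) = sqrt(2)*sqrt(O) (Q(O) = sqrt(2*O) = sqrt(2)*sqrt(O))
f(E) = -789 - E + sqrt(2)*E**(3/2) (f(E) = ((sqrt(2)*sqrt(E))*E - 789) - E = (sqrt(2)*E**(3/2) - 789) - E = (-789 + sqrt(2)*E**(3/2)) - E = -789 - E + sqrt(2)*E**(3/2))
((1869666 - 1*(-2325815)) + f(v(-14)))/(-1358209 - 2357887) = ((1869666 - 1*(-2325815)) + (-789 - 1*(-14) + sqrt(2)*(-14)**(3/2)))/(-1358209 - 2357887) = ((1869666 + 2325815) + (-789 + 14 + sqrt(2)*(-14*I*sqrt(14))))/(-3716096) = (4195481 + (-789 + 14 - 28*I*sqrt(7)))*(-1/3716096) = (4195481 + (-775 - 28*I*sqrt(7)))*(-1/3716096) = (4194706 - 28*I*sqrt(7))*(-1/3716096) = -110387/97792 + 7*I*sqrt(7)/929024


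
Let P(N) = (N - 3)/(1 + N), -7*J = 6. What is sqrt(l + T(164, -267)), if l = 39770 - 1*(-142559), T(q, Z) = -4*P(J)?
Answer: sqrt(182437) ≈ 427.13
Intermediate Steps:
J = -6/7 (J = -1/7*6 = -6/7 ≈ -0.85714)
P(N) = (-3 + N)/(1 + N)
T(q, Z) = 108 (T(q, Z) = -4*(-3 - 6/7)/(1 - 6/7) = -4*(-27)/(1/7*7) = -28*(-27)/7 = -4*(-27) = 108)
l = 182329 (l = 39770 + 142559 = 182329)
sqrt(l + T(164, -267)) = sqrt(182329 + 108) = sqrt(182437)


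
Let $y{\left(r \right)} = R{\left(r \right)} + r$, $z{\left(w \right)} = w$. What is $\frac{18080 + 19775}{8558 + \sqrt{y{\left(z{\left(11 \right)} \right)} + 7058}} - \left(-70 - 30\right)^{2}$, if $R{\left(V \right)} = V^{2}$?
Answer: $- \frac{365998888455}{36616087} - \frac{37855 \sqrt{7190}}{73232174} \approx -9995.6$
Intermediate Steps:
$y{\left(r \right)} = r + r^{2}$ ($y{\left(r \right)} = r^{2} + r = r + r^{2}$)
$\frac{18080 + 19775}{8558 + \sqrt{y{\left(z{\left(11 \right)} \right)} + 7058}} - \left(-70 - 30\right)^{2} = \frac{18080 + 19775}{8558 + \sqrt{11 \left(1 + 11\right) + 7058}} - \left(-70 - 30\right)^{2} = \frac{37855}{8558 + \sqrt{11 \cdot 12 + 7058}} - \left(-100\right)^{2} = \frac{37855}{8558 + \sqrt{132 + 7058}} - 10000 = \frac{37855}{8558 + \sqrt{7190}} - 10000 = -10000 + \frac{37855}{8558 + \sqrt{7190}}$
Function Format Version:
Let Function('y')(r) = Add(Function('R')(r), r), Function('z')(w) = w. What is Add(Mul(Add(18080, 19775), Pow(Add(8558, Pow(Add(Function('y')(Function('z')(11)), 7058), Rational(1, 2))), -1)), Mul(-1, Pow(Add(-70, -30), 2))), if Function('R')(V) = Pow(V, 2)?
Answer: Add(Rational(-365998888455, 36616087), Mul(Rational(-37855, 73232174), Pow(7190, Rational(1, 2)))) ≈ -9995.6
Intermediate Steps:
Function('y')(r) = Add(r, Pow(r, 2)) (Function('y')(r) = Add(Pow(r, 2), r) = Add(r, Pow(r, 2)))
Add(Mul(Add(18080, 19775), Pow(Add(8558, Pow(Add(Function('y')(Function('z')(11)), 7058), Rational(1, 2))), -1)), Mul(-1, Pow(Add(-70, -30), 2))) = Add(Mul(Add(18080, 19775), Pow(Add(8558, Pow(Add(Mul(11, Add(1, 11)), 7058), Rational(1, 2))), -1)), Mul(-1, Pow(Add(-70, -30), 2))) = Add(Mul(37855, Pow(Add(8558, Pow(Add(Mul(11, 12), 7058), Rational(1, 2))), -1)), Mul(-1, Pow(-100, 2))) = Add(Mul(37855, Pow(Add(8558, Pow(Add(132, 7058), Rational(1, 2))), -1)), Mul(-1, 10000)) = Add(Mul(37855, Pow(Add(8558, Pow(7190, Rational(1, 2))), -1)), -10000) = Add(-10000, Mul(37855, Pow(Add(8558, Pow(7190, Rational(1, 2))), -1)))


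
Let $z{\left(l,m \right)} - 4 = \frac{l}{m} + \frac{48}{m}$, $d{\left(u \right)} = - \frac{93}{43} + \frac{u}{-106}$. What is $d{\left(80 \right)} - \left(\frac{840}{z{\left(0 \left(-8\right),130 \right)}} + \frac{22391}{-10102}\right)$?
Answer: $- \frac{315402428439}{1634594518} \approx -192.95$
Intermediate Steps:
$d{\left(u \right)} = - \frac{93}{43} - \frac{u}{106}$ ($d{\left(u \right)} = \left(-93\right) \frac{1}{43} + u \left(- \frac{1}{106}\right) = - \frac{93}{43} - \frac{u}{106}$)
$z{\left(l,m \right)} = 4 + \frac{48}{m} + \frac{l}{m}$ ($z{\left(l,m \right)} = 4 + \left(\frac{l}{m} + \frac{48}{m}\right) = 4 + \left(\frac{48}{m} + \frac{l}{m}\right) = 4 + \frac{48}{m} + \frac{l}{m}$)
$d{\left(80 \right)} - \left(\frac{840}{z{\left(0 \left(-8\right),130 \right)}} + \frac{22391}{-10102}\right) = \left(- \frac{93}{43} - \frac{40}{53}\right) - \left(\frac{840}{\frac{1}{130} \left(48 + 0 \left(-8\right) + 4 \cdot 130\right)} + \frac{22391}{-10102}\right) = \left(- \frac{93}{43} - \frac{40}{53}\right) - \left(\frac{840}{\frac{1}{130} \left(48 + 0 + 520\right)} + 22391 \left(- \frac{1}{10102}\right)\right) = - \frac{6649}{2279} - \left(\frac{840}{\frac{1}{130} \cdot 568} - \frac{22391}{10102}\right) = - \frac{6649}{2279} - \left(\frac{840}{\frac{284}{65}} - \frac{22391}{10102}\right) = - \frac{6649}{2279} - \left(840 \cdot \frac{65}{284} - \frac{22391}{10102}\right) = - \frac{6649}{2279} - \left(\frac{13650}{71} - \frac{22391}{10102}\right) = - \frac{6649}{2279} - \frac{136302539}{717242} = - \frac{315402428439}{1634594518}$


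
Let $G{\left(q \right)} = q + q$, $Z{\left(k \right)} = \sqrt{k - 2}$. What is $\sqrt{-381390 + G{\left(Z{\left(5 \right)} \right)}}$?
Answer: $\sqrt{-381390 + 2 \sqrt{3}} \approx 617.57 i$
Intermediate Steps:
$Z{\left(k \right)} = \sqrt{-2 + k}$
$G{\left(q \right)} = 2 q$
$\sqrt{-381390 + G{\left(Z{\left(5 \right)} \right)}} = \sqrt{-381390 + 2 \sqrt{-2 + 5}} = \sqrt{-381390 + 2 \sqrt{3}}$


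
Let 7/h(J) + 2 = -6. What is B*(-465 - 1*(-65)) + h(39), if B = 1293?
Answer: -4137607/8 ≈ -5.1720e+5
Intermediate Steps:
h(J) = -7/8 (h(J) = 7/(-2 - 6) = 7/(-8) = 7*(-⅛) = -7/8)
B*(-465 - 1*(-65)) + h(39) = 1293*(-465 - 1*(-65)) - 7/8 = 1293*(-465 + 65) - 7/8 = 1293*(-400) - 7/8 = -517200 - 7/8 = -4137607/8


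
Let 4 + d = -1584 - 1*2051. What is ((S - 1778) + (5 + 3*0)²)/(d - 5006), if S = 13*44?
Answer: 1181/8645 ≈ 0.13661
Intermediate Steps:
d = -3639 (d = -4 + (-1584 - 1*2051) = -4 + (-1584 - 2051) = -4 - 3635 = -3639)
S = 572
((S - 1778) + (5 + 3*0)²)/(d - 5006) = ((572 - 1778) + (5 + 3*0)²)/(-3639 - 5006) = (-1206 + (5 + 0)²)/(-8645) = (-1206 + 5²)*(-1/8645) = (-1206 + 25)*(-1/8645) = -1181*(-1/8645) = 1181/8645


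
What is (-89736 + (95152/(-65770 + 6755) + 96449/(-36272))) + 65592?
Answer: -51691598470599/2140592080 ≈ -24148.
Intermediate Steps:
(-89736 + (95152/(-65770 + 6755) + 96449/(-36272))) + 65592 = (-89736 + (95152/(-59015) + 96449*(-1/36272))) + 65592 = (-89736 + (95152*(-1/59015) - 96449/36272)) + 65592 = (-89736 + (-95152/59015 - 96449/36272)) + 65592 = (-89736 - 9143291079/2140592080) + 65592 = -192097314181959/2140592080 + 65592 = -51691598470599/2140592080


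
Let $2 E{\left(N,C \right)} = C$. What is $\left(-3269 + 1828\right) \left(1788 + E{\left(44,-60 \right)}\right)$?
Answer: $-2533278$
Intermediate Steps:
$E{\left(N,C \right)} = \frac{C}{2}$
$\left(-3269 + 1828\right) \left(1788 + E{\left(44,-60 \right)}\right) = \left(-3269 + 1828\right) \left(1788 + \frac{1}{2} \left(-60\right)\right) = - 1441 \left(1788 - 30\right) = \left(-1441\right) 1758 = -2533278$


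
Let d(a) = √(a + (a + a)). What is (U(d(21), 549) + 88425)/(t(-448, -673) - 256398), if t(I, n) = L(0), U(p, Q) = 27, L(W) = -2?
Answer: -22113/64100 ≈ -0.34498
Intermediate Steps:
d(a) = √3*√a (d(a) = √(a + 2*a) = √(3*a) = √3*√a)
t(I, n) = -2
(U(d(21), 549) + 88425)/(t(-448, -673) - 256398) = (27 + 88425)/(-2 - 256398) = 88452/(-256400) = 88452*(-1/256400) = -22113/64100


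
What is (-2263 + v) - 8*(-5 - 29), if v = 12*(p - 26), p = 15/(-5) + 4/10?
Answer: -11671/5 ≈ -2334.2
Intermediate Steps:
p = -13/5 (p = 15*(-⅕) + 4*(⅒) = -3 + ⅖ = -13/5 ≈ -2.6000)
v = -1716/5 (v = 12*(-13/5 - 26) = 12*(-143/5) = -1716/5 ≈ -343.20)
(-2263 + v) - 8*(-5 - 29) = (-2263 - 1716/5) - 8*(-5 - 29) = -13031/5 - 8*(-34) = -13031/5 + 272 = -11671/5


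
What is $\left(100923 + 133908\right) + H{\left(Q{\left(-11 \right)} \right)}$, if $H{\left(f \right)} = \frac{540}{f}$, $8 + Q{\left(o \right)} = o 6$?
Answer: $\frac{8688477}{37} \approx 2.3482 \cdot 10^{5}$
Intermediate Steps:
$Q{\left(o \right)} = -8 + 6 o$ ($Q{\left(o \right)} = -8 + o 6 = -8 + 6 o$)
$\left(100923 + 133908\right) + H{\left(Q{\left(-11 \right)} \right)} = \left(100923 + 133908\right) + \frac{540}{-8 + 6 \left(-11\right)} = 234831 + \frac{540}{-8 - 66} = 234831 + \frac{540}{-74} = 234831 + 540 \left(- \frac{1}{74}\right) = 234831 - \frac{270}{37} = \frac{8688477}{37}$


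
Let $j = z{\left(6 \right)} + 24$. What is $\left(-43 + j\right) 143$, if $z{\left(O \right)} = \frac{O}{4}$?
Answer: $- \frac{5005}{2} \approx -2502.5$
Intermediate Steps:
$z{\left(O \right)} = \frac{O}{4}$ ($z{\left(O \right)} = O \frac{1}{4} = \frac{O}{4}$)
$j = \frac{51}{2}$ ($j = \frac{1}{4} \cdot 6 + 24 = \frac{3}{2} + 24 = \frac{51}{2} \approx 25.5$)
$\left(-43 + j\right) 143 = \left(-43 + \frac{51}{2}\right) 143 = \left(- \frac{35}{2}\right) 143 = - \frac{5005}{2}$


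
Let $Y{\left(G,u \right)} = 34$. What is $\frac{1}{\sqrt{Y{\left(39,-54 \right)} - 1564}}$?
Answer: $- \frac{i \sqrt{170}}{510} \approx - 0.025566 i$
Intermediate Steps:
$\frac{1}{\sqrt{Y{\left(39,-54 \right)} - 1564}} = \frac{1}{\sqrt{34 - 1564}} = \frac{1}{\sqrt{-1530}} = \frac{1}{3 i \sqrt{170}} = - \frac{i \sqrt{170}}{510}$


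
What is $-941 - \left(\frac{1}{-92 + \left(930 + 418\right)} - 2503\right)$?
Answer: $\frac{1961871}{1256} \approx 1562.0$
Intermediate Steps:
$-941 - \left(\frac{1}{-92 + \left(930 + 418\right)} - 2503\right) = -941 - \left(\frac{1}{-92 + 1348} - 2503\right) = -941 - \left(\frac{1}{1256} - 2503\right) = -941 - - \frac{3143767}{1256} = -941 + \frac{3143767}{1256} = \frac{1961871}{1256}$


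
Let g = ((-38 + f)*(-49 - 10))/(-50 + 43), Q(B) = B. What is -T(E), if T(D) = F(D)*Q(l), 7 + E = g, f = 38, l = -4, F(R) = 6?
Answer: 24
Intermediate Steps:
g = 0 (g = ((-38 + 38)*(-49 - 10))/(-50 + 43) = (0*(-59))/(-7) = 0*(-⅐) = 0)
E = -7 (E = -7 + 0 = -7)
T(D) = -24 (T(D) = 6*(-4) = -24)
-T(E) = -1*(-24) = 24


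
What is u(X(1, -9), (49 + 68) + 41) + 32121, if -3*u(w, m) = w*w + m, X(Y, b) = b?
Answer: 96124/3 ≈ 32041.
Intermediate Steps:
u(w, m) = -m/3 - w**2/3 (u(w, m) = -(w*w + m)/3 = -(w**2 + m)/3 = -(m + w**2)/3 = -m/3 - w**2/3)
u(X(1, -9), (49 + 68) + 41) + 32121 = (-((49 + 68) + 41)/3 - 1/3*(-9)**2) + 32121 = (-(117 + 41)/3 - 1/3*81) + 32121 = (-1/3*158 - 27) + 32121 = (-158/3 - 27) + 32121 = -239/3 + 32121 = 96124/3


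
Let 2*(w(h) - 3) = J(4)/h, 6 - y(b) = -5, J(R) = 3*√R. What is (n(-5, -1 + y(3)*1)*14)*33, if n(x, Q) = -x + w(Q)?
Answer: 19173/5 ≈ 3834.6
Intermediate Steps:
y(b) = 11 (y(b) = 6 - 1*(-5) = 6 + 5 = 11)
w(h) = 3 + 3/h (w(h) = 3 + ((3*√4)/h)/2 = 3 + ((3*2)/h)/2 = 3 + (6/h)/2 = 3 + 3/h)
n(x, Q) = 3 - x + 3/Q (n(x, Q) = -x + (3 + 3/Q) = 3 - x + 3/Q)
(n(-5, -1 + y(3)*1)*14)*33 = ((3 - 1*(-5) + 3/(-1 + 11*1))*14)*33 = ((3 + 5 + 3/(-1 + 11))*14)*33 = ((3 + 5 + 3/10)*14)*33 = ((83/10)*14)*33 = (581/5)*33 = 19173/5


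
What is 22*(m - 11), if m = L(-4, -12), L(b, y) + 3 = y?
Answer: -572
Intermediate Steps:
L(b, y) = -3 + y
m = -15 (m = -3 - 12 = -15)
22*(m - 11) = 22*(-15 - 11) = 22*(-26) = -572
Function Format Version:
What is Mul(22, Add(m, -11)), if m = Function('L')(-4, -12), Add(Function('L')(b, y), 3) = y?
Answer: -572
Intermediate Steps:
Function('L')(b, y) = Add(-3, y)
m = -15 (m = Add(-3, -12) = -15)
Mul(22, Add(m, -11)) = Mul(22, Add(-15, -11)) = Mul(22, -26) = -572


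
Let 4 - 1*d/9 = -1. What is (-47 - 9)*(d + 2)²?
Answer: -123704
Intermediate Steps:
d = 45 (d = 36 - 9*(-1) = 36 + 9 = 45)
(-47 - 9)*(d + 2)² = (-47 - 9)*(45 + 2)² = -56*47² = -56*2209 = -123704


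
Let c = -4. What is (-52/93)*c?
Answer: 208/93 ≈ 2.2366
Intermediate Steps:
(-52/93)*c = -52/93*(-4) = 208/93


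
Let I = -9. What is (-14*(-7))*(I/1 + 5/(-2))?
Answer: -1127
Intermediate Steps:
(-14*(-7))*(I/1 + 5/(-2)) = (-14*(-7))*(-9/1 + 5/(-2)) = 98*(-9*1 + 5*(-½)) = 98*(-9 - 5/2) = 98*(-23/2) = -1127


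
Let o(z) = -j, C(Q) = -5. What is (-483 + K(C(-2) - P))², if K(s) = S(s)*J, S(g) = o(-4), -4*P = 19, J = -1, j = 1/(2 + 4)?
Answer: 8392609/36 ≈ 2.3313e+5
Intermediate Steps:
j = ⅙ (j = 1/6 = ⅙ ≈ 0.16667)
P = -19/4 (P = -¼*19 = -19/4 ≈ -4.7500)
o(z) = -⅙ (o(z) = -1*⅙ = -⅙)
S(g) = -⅙
K(s) = ⅙ (K(s) = -⅙*(-1) = ⅙)
(-483 + K(C(-2) - P))² = (-483 + ⅙)² = (-2897/6)² = 8392609/36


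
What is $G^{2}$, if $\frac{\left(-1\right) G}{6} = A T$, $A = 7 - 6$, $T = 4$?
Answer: $576$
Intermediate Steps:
$A = 1$
$G = -24$ ($G = - 6 \cdot 1 \cdot 4 = \left(-6\right) 4 = -24$)
$G^{2} = \left(-24\right)^{2} = 576$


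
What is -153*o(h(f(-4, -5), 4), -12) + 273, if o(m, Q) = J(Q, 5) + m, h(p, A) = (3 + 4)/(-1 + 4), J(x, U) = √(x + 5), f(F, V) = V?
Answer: -84 - 153*I*√7 ≈ -84.0 - 404.8*I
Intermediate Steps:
J(x, U) = √(5 + x)
h(p, A) = 7/3
o(m, Q) = m + √(5 + Q) (o(m, Q) = √(5 + Q) + m = m + √(5 + Q))
-153*o(h(f(-4, -5), 4), -12) + 273 = -153*(7/3 + √(5 - 12)) + 273 = -153*(7/3 + √(-7)) + 273 = -153*(7/3 + I*√7) + 273 = (-357 - 153*I*√7) + 273 = -84 - 153*I*√7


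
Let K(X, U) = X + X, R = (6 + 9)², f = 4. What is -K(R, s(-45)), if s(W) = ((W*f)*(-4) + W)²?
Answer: -450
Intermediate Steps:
R = 225 (R = 15² = 225)
s(W) = 225*W² (s(W) = ((W*4)*(-4) + W)² = ((4*W)*(-4) + W)² = (-16*W + W)² = (-15*W)² = 225*W²)
K(X, U) = 2*X
-K(R, s(-45)) = -2*225 = -1*450 = -450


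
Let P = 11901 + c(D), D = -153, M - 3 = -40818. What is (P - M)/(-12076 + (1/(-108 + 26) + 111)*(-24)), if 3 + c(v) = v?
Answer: -269370/75541 ≈ -3.5659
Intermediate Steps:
M = -40815 (M = 3 - 40818 = -40815)
c(v) = -3 + v
P = 11745 (P = 11901 + (-3 - 153) = 11901 - 156 = 11745)
(P - M)/(-12076 + (1/(-108 + 26) + 111)*(-24)) = (11745 - 1*(-40815))/(-12076 + (1/(-108 + 26) + 111)*(-24)) = (11745 + 40815)/(-12076 + (1/(-82) + 111)*(-24)) = 52560/(-12076 + (-1/82 + 111)*(-24)) = 52560/(-12076 + (9101/82)*(-24)) = 52560/(-12076 - 109212/41) = 52560/(-604328/41) = 52560*(-41/604328) = -269370/75541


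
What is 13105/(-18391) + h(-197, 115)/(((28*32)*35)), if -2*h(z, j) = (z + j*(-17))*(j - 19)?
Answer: 11630812/4505795 ≈ 2.5813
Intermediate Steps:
h(z, j) = -(-19 + j)*(z - 17*j)/2 (h(z, j) = -(z + j*(-17))*(j - 19)/2 = -(z - 17*j)*(-19 + j)/2 = -(-19 + j)*(z - 17*j)/2)
13105/(-18391) + h(-197, 115)/(((28*32)*35)) = 13105/(-18391) + (-323/2*115 + (17/2)*115² + (19/2)*(-197) - ½*115*(-197))/(((28*32)*35)) = 13105*(-1/18391) + (-37145/2 + (17/2)*13225 - 3743/2 + 22655/2)/((896*35)) = -13105/18391 + (-37145/2 + 224825/2 - 3743/2 + 22655/2)/31360 = -13105/18391 + 103296*(1/31360) = -13105/18391 + 807/245 = 11630812/4505795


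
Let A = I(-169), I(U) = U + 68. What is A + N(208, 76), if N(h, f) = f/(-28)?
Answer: -726/7 ≈ -103.71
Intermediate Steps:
I(U) = 68 + U
A = -101 (A = 68 - 169 = -101)
N(h, f) = -f/28 (N(h, f) = f*(-1/28) = -f/28)
A + N(208, 76) = -101 - 1/28*76 = -101 - 19/7 = -726/7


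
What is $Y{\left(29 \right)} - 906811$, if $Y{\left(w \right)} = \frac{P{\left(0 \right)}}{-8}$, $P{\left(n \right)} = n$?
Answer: $-906811$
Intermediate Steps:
$Y{\left(w \right)} = 0$ ($Y{\left(w \right)} = \frac{0}{-8} = 0 \left(- \frac{1}{8}\right) = 0$)
$Y{\left(29 \right)} - 906811 = 0 - 906811 = -906811$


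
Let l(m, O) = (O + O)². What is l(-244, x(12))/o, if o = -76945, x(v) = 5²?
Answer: -500/15389 ≈ -0.032491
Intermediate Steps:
x(v) = 25
l(m, O) = 4*O² (l(m, O) = (2*O)² = 4*O²)
l(-244, x(12))/o = (4*25²)/(-76945) = (4*625)*(-1/76945) = 2500*(-1/76945) = -500/15389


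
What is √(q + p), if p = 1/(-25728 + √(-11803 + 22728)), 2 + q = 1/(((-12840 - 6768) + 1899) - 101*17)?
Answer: √(-330693877751116090769054970 - 1248940242246215420*√437)/12858439640134 ≈ 1.4142*I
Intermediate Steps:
q = -38853/19426 (q = -2 + 1/(((-12840 - 6768) + 1899) - 101*17) = -2 + 1/((-19608 + 1899) - 1717) = -2 + 1/(-17709 - 1717) = -2 + 1/(-19426) = -2 - 1/19426 = -38853/19426 ≈ -2.0000)
p = 1/(-25728 + 5*√437) (p = 1/(-25728 + √10925) = 1/(-25728 + 5*√437) ≈ -3.9027e-5)
√(q + p) = √(-38853/19426 + (-25728/661919059 - 5*√437/661919059)) = √(-25718040991455/12858439640134 - 5*√437/661919059)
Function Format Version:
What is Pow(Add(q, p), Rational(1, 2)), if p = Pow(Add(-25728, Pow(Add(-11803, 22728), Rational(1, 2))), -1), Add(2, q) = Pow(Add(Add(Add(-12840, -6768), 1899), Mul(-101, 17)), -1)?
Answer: Mul(Rational(1, 12858439640134), Pow(Add(-330693877751116090769054970, Mul(-1248940242246215420, Pow(437, Rational(1, 2)))), Rational(1, 2))) ≈ Mul(1.4142, I)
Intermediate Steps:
q = Rational(-38853, 19426) (q = Add(-2, Pow(Add(Add(Add(-12840, -6768), 1899), Mul(-101, 17)), -1)) = Add(-2, Pow(Add(Add(-19608, 1899), -1717), -1)) = Add(-2, Pow(Add(-17709, -1717), -1)) = Add(-2, Pow(-19426, -1)) = Add(-2, Rational(-1, 19426)) = Rational(-38853, 19426) ≈ -2.0000)
p = Pow(Add(-25728, Mul(5, Pow(437, Rational(1, 2)))), -1) (p = Pow(Add(-25728, Pow(10925, Rational(1, 2))), -1) = Pow(Add(-25728, Mul(5, Pow(437, Rational(1, 2)))), -1) ≈ -3.9027e-5)
Pow(Add(q, p), Rational(1, 2)) = Pow(Add(Rational(-38853, 19426), Add(Rational(-25728, 661919059), Mul(Rational(-5, 661919059), Pow(437, Rational(1, 2))))), Rational(1, 2)) = Pow(Add(Rational(-25718040991455, 12858439640134), Mul(Rational(-5, 661919059), Pow(437, Rational(1, 2)))), Rational(1, 2))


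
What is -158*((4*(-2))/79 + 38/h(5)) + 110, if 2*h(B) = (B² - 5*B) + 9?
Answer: -10874/9 ≈ -1208.2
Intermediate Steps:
h(B) = 9/2 + B²/2 - 5*B/2 (h(B) = ((B² - 5*B) + 9)/2 = (9 + B² - 5*B)/2 = 9/2 + B²/2 - 5*B/2)
-158*((4*(-2))/79 + 38/h(5)) + 110 = -158*((4*(-2))/79 + 38/(9/2 + (½)*5² - 5/2*5)) + 110 = -158*(-8*1/79 + 38/(9/2 + (½)*25 - 25/2)) + 110 = -158*(-8/79 + 38/(9/2 + 25/2 - 25/2)) + 110 = -158*(-8/79 + 38/(9/2)) + 110 = -158*(-8/79 + 38*(2/9)) + 110 = -158*(-8/79 + 76/9) + 110 = -158*5932/711 + 110 = -11864/9 + 110 = -10874/9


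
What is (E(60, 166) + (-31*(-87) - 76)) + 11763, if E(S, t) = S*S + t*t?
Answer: 45540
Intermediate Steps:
E(S, t) = S**2 + t**2
(E(60, 166) + (-31*(-87) - 76)) + 11763 = ((60**2 + 166**2) + (-31*(-87) - 76)) + 11763 = ((3600 + 27556) + (2697 - 76)) + 11763 = (31156 + 2621) + 11763 = 33777 + 11763 = 45540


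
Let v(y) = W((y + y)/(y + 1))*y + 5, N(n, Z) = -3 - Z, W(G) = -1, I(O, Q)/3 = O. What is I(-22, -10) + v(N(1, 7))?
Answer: -51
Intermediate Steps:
I(O, Q) = 3*O
v(y) = 5 - y (v(y) = -y + 5 = 5 - y)
I(-22, -10) + v(N(1, 7)) = 3*(-22) + (5 - (-3 - 1*7)) = -66 + (5 - (-3 - 7)) = -66 + (5 - 1*(-10)) = -66 + (5 + 10) = -66 + 15 = -51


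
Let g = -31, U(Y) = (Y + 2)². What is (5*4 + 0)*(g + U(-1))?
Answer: -600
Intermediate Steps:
U(Y) = (2 + Y)²
(5*4 + 0)*(g + U(-1)) = (5*4 + 0)*(-31 + (2 - 1)²) = (20 + 0)*(-31 + 1²) = 20*(-31 + 1) = 20*(-30) = -600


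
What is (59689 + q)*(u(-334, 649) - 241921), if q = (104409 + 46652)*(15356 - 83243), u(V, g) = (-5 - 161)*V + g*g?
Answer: -2407098943146632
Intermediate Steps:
u(V, g) = g² - 166*V (u(V, g) = -166*V + g² = g² - 166*V)
q = -10255078107 (q = 151061*(-67887) = -10255078107)
(59689 + q)*(u(-334, 649) - 241921) = (59689 - 10255078107)*((649² - 166*(-334)) - 241921) = -10255018418*((421201 + 55444) - 241921) = -10255018418*(476645 - 241921) = -10255018418*234724 = -2407098943146632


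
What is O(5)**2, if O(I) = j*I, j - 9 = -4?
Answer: 625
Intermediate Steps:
j = 5 (j = 9 - 4 = 5)
O(I) = 5*I
O(5)**2 = (5*5)**2 = 25**2 = 625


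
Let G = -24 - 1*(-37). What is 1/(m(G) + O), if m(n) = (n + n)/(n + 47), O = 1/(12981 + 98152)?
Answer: 3333990/1444759 ≈ 2.3076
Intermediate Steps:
G = 13 (G = -24 + 37 = 13)
O = 1/111133 ≈ 8.9982e-6
m(n) = 2*n/(47 + n) (m(n) = (2*n)/(47 + n) = 2*n/(47 + n))
1/(m(G) + O) = 1/(2*13/(47 + 13) + 1/111133) = 1/(2*13/60 + 1/111133) = 1/(2*13*(1/60) + 1/111133) = 1/(13/30 + 1/111133) = 1/(1444759/3333990) = 3333990/1444759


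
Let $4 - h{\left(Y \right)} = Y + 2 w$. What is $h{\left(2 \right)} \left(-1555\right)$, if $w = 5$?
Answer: $12440$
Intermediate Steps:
$h{\left(Y \right)} = -6 - Y$ ($h{\left(Y \right)} = 4 - \left(Y + 2 \cdot 5\right) = 4 - \left(Y + 10\right) = 4 - \left(10 + Y\right) = -6 - Y$)
$h{\left(2 \right)} \left(-1555\right) = \left(-6 - 2\right) \left(-1555\right) = \left(-8\right) \left(-1555\right) = 12440$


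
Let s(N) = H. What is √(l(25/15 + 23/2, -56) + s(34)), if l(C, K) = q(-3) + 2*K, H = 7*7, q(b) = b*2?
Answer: I*√69 ≈ 8.3066*I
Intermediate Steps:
q(b) = 2*b
H = 49
s(N) = 49
l(C, K) = -6 + 2*K (l(C, K) = 2*(-3) + 2*K = -6 + 2*K)
√(l(25/15 + 23/2, -56) + s(34)) = √((-6 + 2*(-56)) + 49) = √((-6 - 112) + 49) = √(-118 + 49) = √(-69) = I*√69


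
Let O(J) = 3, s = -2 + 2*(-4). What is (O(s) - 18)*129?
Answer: -1935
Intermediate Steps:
s = -10 (s = -2 - 8 = -10)
(O(s) - 18)*129 = (3 - 18)*129 = -15*129 = -1935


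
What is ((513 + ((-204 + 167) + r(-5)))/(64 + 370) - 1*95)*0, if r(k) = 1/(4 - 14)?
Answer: 0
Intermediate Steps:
r(k) = -1/10 (r(k) = 1/(-10) = -1/10)
((513 + ((-204 + 167) + r(-5)))/(64 + 370) - 1*95)*0 = ((513 + ((-204 + 167) - 1/10))/(64 + 370) - 1*95)*0 = ((513 + (-37 - 1/10))/434 - 95)*0 = ((513 - 371/10)*(1/434) - 95)*0 = ((4759/10)*(1/434) - 95)*0 = (4759/4340 - 95)*0 = -407541/4340*0 = 0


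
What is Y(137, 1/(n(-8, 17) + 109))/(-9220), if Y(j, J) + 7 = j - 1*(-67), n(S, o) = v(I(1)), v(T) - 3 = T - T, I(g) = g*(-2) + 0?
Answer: -197/9220 ≈ -0.021367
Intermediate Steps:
I(g) = -2*g (I(g) = -2*g + 0 = -2*g)
v(T) = 3 (v(T) = 3 + (T - T) = 3 + 0 = 3)
n(S, o) = 3
Y(j, J) = 60 + j (Y(j, J) = -7 + (j - 1*(-67)) = -7 + (j + 67) = -7 + (67 + j) = 60 + j)
Y(137, 1/(n(-8, 17) + 109))/(-9220) = (60 + 137)/(-9220) = 197*(-1/9220) = -197/9220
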